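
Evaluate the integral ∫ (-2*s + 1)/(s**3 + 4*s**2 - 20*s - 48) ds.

-7*log(s - 4)/60 - 5*log(s + 2)/24 + 13*log(s + 6)/40 + C

Factor the denominator: (s - 4)*(s + 2)*(s + 6).
Partial-fraction decomposition: 13/(40*(s + 6)) - 5/(24*(s + 2)) - 7/(60*(s - 4)).
Integrate each term: A/(s−a) contributes A·log|s−a|.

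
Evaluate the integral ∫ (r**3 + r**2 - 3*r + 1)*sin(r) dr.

Use integration by parts with u = r**3 + r**2 - 3*r + 1, dv = sin(r) dr, so v = -cos(r).
Apply parts 3 times (tabular method): alternate signs, differentiate u down to 0, integrate dv up.

-r**3*cos(r) + 3*r**2*sin(r) - r**2*cos(r) + 2*r*sin(r) + 9*r*cos(r) - 9*sin(r) + cos(r) + C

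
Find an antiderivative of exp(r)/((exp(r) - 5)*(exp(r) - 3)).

Let u = e^r, du = e^r dr.
The integral becomes ∫ du/((u-5)(u-3)); decompose into partial fractions.

log(exp(r) - 5)/2 - log(exp(r) - 3)/2 + C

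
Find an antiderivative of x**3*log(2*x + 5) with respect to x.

x**4*log(2*x + 5)/4 - x**4/16 + 5*x**3/24 - 25*x**2/32 + 125*x/32 - 625*log(2*x + 5)/64 + C

Use integration by parts with u = log(2*x + 5), dv = x**3 dx.
Then du = 2/(2*x + 5) dx and v = x**4/4.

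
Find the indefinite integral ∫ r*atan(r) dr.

r**2*atan(r)/2 - r/2 + atan(r)/2 + C

Use integration by parts with u = arctan(r), dv = r dr.
Then du = 1/(r**2 + 1) dr.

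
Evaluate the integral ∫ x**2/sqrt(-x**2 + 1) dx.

Substitute x = sin(θ), so dx = cos(θ) dθ and the radical becomes sqrt(-x**2 + 1) = cos(θ) by the Pythagorean identity.
Integrate the resulting trig expression in θ, then back-substitute θ = asin(x), sin(θ) = x, cos(θ) = sqrt(-x**2 + 1) (absorbing any constant into C).

-x*sqrt(-x**2 + 1)/2 + asin(x)/2 + C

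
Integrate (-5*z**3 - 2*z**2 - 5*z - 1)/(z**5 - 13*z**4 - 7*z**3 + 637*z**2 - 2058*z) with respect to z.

log(z)/2058 + 20681*log(z - 7)/1372 - 91*log(z - 6)/6 + 127*log(z + 7)/1372 + 1849/(98*z - 686) + C

Factor the denominator: z*(z - 7)**2*(z - 6)*(z + 7).
Partial-fraction decomposition: 127/(1372*(z + 7)) - 91/(6*(z - 6)) + 20681/(1372*(z - 7)) - 1849/(98*(z - 7)**2) + 1/(2058*z).
Integrate each term; A/(z−a) gives A·log|z−a|; A/(z−a)² gives −A/(z−a).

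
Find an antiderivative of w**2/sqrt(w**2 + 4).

w*sqrt(w**2 + 4)/2 - 2*log(w + sqrt(w**2 + 4)) + C

Substitute w = 2·tan(θ), so dw = 2·sec(θ)^2 dθ and the radical becomes sqrt(w**2 + 4) = 2·sec(θ) by the Pythagorean identity.
Integrate the resulting trig expression in θ, then back-substitute tan(θ) = w/2, sec(θ) = sqrt(w**2 + 4)/2 (absorbing any constant into C).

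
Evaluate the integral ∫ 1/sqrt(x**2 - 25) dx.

Substitute x = 5·sec(θ), so dx = 5·sec(θ)*tan(θ) dθ and the radical becomes sqrt(x**2 - 25) = 5·tan(θ) by the Pythagorean identity.
Integrate the resulting trig expression in θ, then back-substitute sec(θ) = x/5, tan(θ) = sqrt(x**2 - 25)/5 (absorbing any constant into C).

log(x + sqrt(x**2 - 25)) + C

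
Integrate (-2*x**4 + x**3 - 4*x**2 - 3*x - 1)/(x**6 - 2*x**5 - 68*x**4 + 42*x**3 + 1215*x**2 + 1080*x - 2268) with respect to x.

-1559*log(x - 7)/2600 + 2539*log(x - 6)/4860 - 3*log(x - 1)/1120 - 42529*log(x + 3)/194400 + 2935*log(x + 6)/9828 - 217/(1080*x + 3240) + C

Factor the denominator: (x - 7)*(x - 6)*(x - 1)*(x + 3)**2*(x + 6).
Partial-fraction decomposition: 2935/(9828*(x + 6)) - 42529/(194400*(x + 3)) + 217/(1080*(x + 3)**2) - 3/(1120*(x - 1)) + 2539/(4860*(x - 6)) - 1559/(2600*(x - 7)).
Integrate each term; A/(x−a) gives A·log|x−a|; A/(x−a)² gives −A/(x−a).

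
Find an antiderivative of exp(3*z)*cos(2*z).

Let I denote the integral. Integrate by parts with u = cos(2*z), dv = exp(3*z) dz, so v = exp(3*z)/3: I = exp(3*z)*cos(2*z)/3 + (2/3)·∫ exp(3*z)*sin(2*z) dz.
Apply parts again with u = sin(2*z), dv = exp(3*z) dz: ∫ exp(3*z)*sin(2*z) dz = exp(3*z)*sin(2*z)/3 − (2/3)·I. Substituting back brings back I: I = 2*exp(3*z)*sin(2*z)/9 + exp(3*z)*cos(2*z)/3 − (4/9)·I.
Solving for I: (1 + 4/9)·I equals the remaining terms, so I = (9/13)·(2*exp(3*z)*sin(2*z)/9 + exp(3*z)*cos(2*z)/3).

2*exp(3*z)*sin(2*z)/13 + 3*exp(3*z)*cos(2*z)/13 + C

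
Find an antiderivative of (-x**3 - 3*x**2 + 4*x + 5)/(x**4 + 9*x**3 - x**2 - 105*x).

Factor the denominator: x*(x - 3)*(x + 5)*(x + 7).
Partial-fraction decomposition: -173/(140*(x + 7)) + 7/(16*(x + 5)) - 37/(240*(x - 3)) - 1/(21*x).
Integrate each term: A/(x−a) contributes A·log|x−a|.

-log(x)/21 - 37*log(x - 3)/240 + 7*log(x + 5)/16 - 173*log(x + 7)/140 + C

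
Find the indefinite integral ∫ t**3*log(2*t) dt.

Use integration by parts with u = log(2*t), dv = t**3 dt.
Then du = 1/t dt and v = t**4/4.

t**4*(log(t) + log(2))/4 - t**4/16 + C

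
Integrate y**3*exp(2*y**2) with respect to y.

Let u = y², du = 2y dy; rewrite as (1/2)∫ u^1·exp(2u) du.
Now integrate by parts 1 time.

(2*y**2 - 1)*exp(2*y**2)/8 + C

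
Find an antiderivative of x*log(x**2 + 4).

x**2*log(x**2 + 4)/2 - x**2/2 + 2*log(x**2 + 4) + C

Let u = x**2 + 4, so du = (2*x) dx.
The integral becomes (1/2)·∫ log(u) du; integrate by parts with u′=log(u), dv′=du.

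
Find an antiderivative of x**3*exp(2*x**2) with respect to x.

Let u = x², du = 2x dx; rewrite as (1/2)∫ u^1·exp(2u) du.
Now integrate by parts 1 time.

(2*x**2 - 1)*exp(2*x**2)/8 + C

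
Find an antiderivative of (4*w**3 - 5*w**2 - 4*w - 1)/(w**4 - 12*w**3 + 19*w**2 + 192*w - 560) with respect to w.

Factor the denominator: (w - 7)*(w - 5)*(w - 4)*(w + 4).
Partial-fraction decomposition: 107/(264*(w + 4)) + 53/(8*(w - 4)) - 59/(3*(w - 5)) + 183/(11*(w - 7)).
Integrate each term: A/(w−a) contributes A·log|w−a|.

183*log(w - 7)/11 - 59*log(w - 5)/3 + 53*log(w - 4)/8 + 107*log(w + 4)/264 + C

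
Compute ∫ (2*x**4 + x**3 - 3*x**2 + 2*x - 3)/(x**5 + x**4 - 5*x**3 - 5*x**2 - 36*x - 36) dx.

Factor the denominator: (x - 3)*(x + 1)*(x + 3)*(x**2 + 4).
Partial-fraction decomposition: (43*x - 33)/(65*(x**2 + 4)) + 33/(52*(x + 3)) + 7/(40*(x + 1)) + 55/(104*(x - 3)).
Integrate each term; A/(x−a) gives A·log|x−a|; the (Bx+D)/(x²+p²) term gives a log and an atan.

55*log(x - 3)/104 + 7*log(x + 1)/40 + 33*log(x + 3)/52 + 43*log(x**2 + 4)/130 - 33*atan(x/2)/130 + C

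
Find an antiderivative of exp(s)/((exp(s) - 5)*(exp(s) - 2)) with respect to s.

Let u = e^s, du = e^s ds.
The integral becomes ∫ du/((u-5)(u-2)); decompose into partial fractions.

log(exp(s) - 5)/3 - log(exp(s) - 2)/3 + C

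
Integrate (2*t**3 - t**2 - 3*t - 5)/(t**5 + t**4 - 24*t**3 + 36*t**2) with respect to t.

-19*log(t)/108 + 31*log(t - 3)/81 - log(t - 2)/32 - 455*log(t + 6)/2592 + 5/(36*t) + C

Factor the denominator: t**2*(t - 3)*(t - 2)*(t + 6).
Partial-fraction decomposition: -455/(2592*(t + 6)) - 1/(32*(t - 2)) + 31/(81*(t - 3)) - 19/(108*t) - 5/(36*t**2).
Integrate each term; A/(t−a) gives A·log|t−a|; A/(t−a)² gives −A/(t−a).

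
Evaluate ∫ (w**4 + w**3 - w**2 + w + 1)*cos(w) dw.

w**4*sin(w) + w**3*sin(w) + 4*w**3*cos(w) - 13*w**2*sin(w) + 3*w**2*cos(w) - 5*w*sin(w) - 26*w*cos(w) + 27*sin(w) - 5*cos(w) + C

Use integration by parts with u = w**4 + w**3 - w**2 + w + 1, dv = cos(w) dw, so v = sin(w).
Apply parts 4 times (tabular method): alternate signs, differentiate u down to 0, integrate dv up.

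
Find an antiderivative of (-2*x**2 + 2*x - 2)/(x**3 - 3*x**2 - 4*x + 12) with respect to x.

-14*log(x - 3)/5 + 3*log(x - 2)/2 - 7*log(x + 2)/10 + C

Factor the denominator: (x - 3)*(x - 2)*(x + 2).
Partial-fraction decomposition: -7/(10*(x + 2)) + 3/(2*(x - 2)) - 14/(5*(x - 3)).
Integrate each term: A/(x−a) contributes A·log|x−a|.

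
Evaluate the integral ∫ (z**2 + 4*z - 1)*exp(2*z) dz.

(2*z**2 + 6*z - 5)*exp(2*z)/4 + C

Use integration by parts with u = z**2 + 4*z - 1, dv = exp(2*z) dz, so v = exp(2*z)/2.
Apply parts 2 times (tabular method): alternate signs, differentiate u down to 0, integrate dv up.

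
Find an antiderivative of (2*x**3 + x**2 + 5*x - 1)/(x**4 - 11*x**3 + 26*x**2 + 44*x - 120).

Factor the denominator: (x - 6)*(x - 5)*(x - 2)*(x + 2).
Partial-fraction decomposition: 23/(224*(x + 2)) + 29/(48*(x - 2)) - 299/(21*(x - 5)) + 497/(32*(x - 6)).
Integrate each term: A/(x−a) contributes A·log|x−a|.

497*log(x - 6)/32 - 299*log(x - 5)/21 + 29*log(x - 2)/48 + 23*log(x + 2)/224 + C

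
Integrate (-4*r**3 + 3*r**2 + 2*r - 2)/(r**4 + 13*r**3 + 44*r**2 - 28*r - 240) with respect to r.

-3*log(r - 2)/56 - 49*log(r + 4)/2 + 563*log(r + 5)/7 - 479*log(r + 6)/8 + C

Factor the denominator: (r - 2)*(r + 4)*(r + 5)*(r + 6).
Partial-fraction decomposition: -479/(8*(r + 6)) + 563/(7*(r + 5)) - 49/(2*(r + 4)) - 3/(56*(r - 2)).
Integrate each term: A/(r−a) contributes A·log|r−a|.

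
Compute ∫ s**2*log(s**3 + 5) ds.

s**3*log(s**3 + 5)/3 - s**3/3 + 5*log(s**3 + 5)/3 + C

Let u = s**3 + 5, so du = (3*s**2) ds.
The integral becomes (1/3)·∫ log(u) du; integrate by parts with u′=log(u), dv′=du.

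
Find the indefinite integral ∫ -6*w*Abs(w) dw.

Let u = w**2, so du = (2*w) dw.
Rewriting, the integral becomes -3·∫ √u du = -3·(2/3)u^(3/2).
Substituting back, u = w**2.

-2*w**2*Abs(w) + C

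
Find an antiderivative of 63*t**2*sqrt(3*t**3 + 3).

Let u = 3*t**3 + 3, so du = (9*t**2) dt.
Rewriting, the integral becomes 7·∫ √u du = 7·(2/3)u^(3/2).
Substituting back, u = 3*t**3 + 3.

14*(3*t**3 + 3)**(3/2)/3 + C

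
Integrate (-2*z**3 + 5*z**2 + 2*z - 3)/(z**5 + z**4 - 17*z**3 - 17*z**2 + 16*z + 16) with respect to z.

-43*log(z - 4)/600 - log(z - 1)/30 - 199*log(z + 1)/450 + 197*log(z + 4)/360 - 1/(15*z + 15) + C

Factor the denominator: (z - 4)*(z - 1)*(z + 1)**2*(z + 4).
Partial-fraction decomposition: 197/(360*(z + 4)) - 199/(450*(z + 1)) + 1/(15*(z + 1)**2) - 1/(30*(z - 1)) - 43/(600*(z - 4)).
Integrate each term; A/(z−a) gives A·log|z−a|; A/(z−a)² gives −A/(z−a).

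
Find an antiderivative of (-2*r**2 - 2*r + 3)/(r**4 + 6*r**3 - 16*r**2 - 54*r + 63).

-7*log(r - 3)/40 + log(r - 1)/64 - 3*log(r + 3)/32 + 81*log(r + 7)/320 + C

Factor the denominator: (r - 3)*(r - 1)*(r + 3)*(r + 7).
Partial-fraction decomposition: 81/(320*(r + 7)) - 3/(32*(r + 3)) + 1/(64*(r - 1)) - 7/(40*(r - 3)).
Integrate each term: A/(r−a) contributes A·log|r−a|.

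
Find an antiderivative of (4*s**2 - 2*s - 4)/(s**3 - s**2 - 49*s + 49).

89*log(s - 7)/42 + log(s - 1)/24 + 103*log(s + 7)/56 + C

Factor the denominator: (s - 7)*(s - 1)*(s + 7).
Partial-fraction decomposition: 103/(56*(s + 7)) + 1/(24*(s - 1)) + 89/(42*(s - 7)).
Integrate each term: A/(s−a) contributes A·log|s−a|.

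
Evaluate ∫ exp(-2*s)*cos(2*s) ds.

exp(-2*s)*sin(2*s)/4 - exp(-2*s)*cos(2*s)/4 + C

Let I denote the integral. Integrate by parts with u = cos(2*s), dv = exp(-2*s) ds, so v = -exp(-2*s)/2: I = -exp(-2*s)*cos(2*s)/2 − ∫ exp(-2*s)*sin(2*s) ds.
Apply parts again with u = sin(2*s), dv = exp(-2*s) ds: ∫ exp(-2*s)*sin(2*s) ds = -exp(-2*s)*sin(2*s)/2 + I. Substituting back brings back I: I = exp(-2*s)*sin(2*s)/2 - exp(-2*s)*cos(2*s)/2 − I.
Solving for I: (1 + 1)·I equals the remaining terms, so I = (1/2)·(exp(-2*s)*sin(2*s)/2 - exp(-2*s)*cos(2*s)/2).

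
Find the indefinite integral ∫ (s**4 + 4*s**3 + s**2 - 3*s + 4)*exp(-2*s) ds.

(-2*s**4 - 12*s**3 - 20*s**2 - 14*s - 15)*exp(-2*s)/4 + C

Use integration by parts with u = s**4 + 4*s**3 + s**2 - 3*s + 4, dv = exp(-2*s) ds, so v = -exp(-2*s)/2.
Apply parts 4 times (tabular method): alternate signs, differentiate u down to 0, integrate dv up.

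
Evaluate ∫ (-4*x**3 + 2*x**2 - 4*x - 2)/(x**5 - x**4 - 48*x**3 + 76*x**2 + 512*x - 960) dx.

Factor the denominator: (x - 5)*(x - 4)*(x - 2)*(x + 4)*(x + 6).
Partial-fraction decomposition: 479/(880*(x + 6)) - 151/(432*(x + 4)) - 17/(144*(x - 2)) + 121/(80*(x - 4)) - 472/(297*(x - 5)).
Integrate each term: A/(x−a) contributes A·log|x−a|.

-472*log(x - 5)/297 + 121*log(x - 4)/80 - 17*log(x - 2)/144 - 151*log(x + 4)/432 + 479*log(x + 6)/880 + C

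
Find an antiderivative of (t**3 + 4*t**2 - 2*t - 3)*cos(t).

t**3*sin(t) + 4*t**2*sin(t) + 3*t**2*cos(t) - 8*t*sin(t) + 8*t*cos(t) - 11*sin(t) - 8*cos(t) + C

Use integration by parts with u = t**3 + 4*t**2 - 2*t - 3, dv = cos(t) dt, so v = sin(t).
Apply parts 3 times (tabular method): alternate signs, differentiate u down to 0, integrate dv up.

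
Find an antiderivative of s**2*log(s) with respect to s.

Use integration by parts with u = log(s), dv = s**2 ds.
Then du = 1/s ds and v = s**3/3.

s**3*log(s)/3 - s**3/9 + C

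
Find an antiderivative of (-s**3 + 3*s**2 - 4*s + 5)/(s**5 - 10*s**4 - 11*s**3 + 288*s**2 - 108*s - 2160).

Factor the denominator: (s - 6)**2*(s - 5)*(s + 3)*(s + 4).
Partial-fraction decomposition: 133/(900*(s + 4)) - 71/(648*(s + 3)) - 65/(72*(s - 5)) + 7003/(8100*(s - 6)) - 127/(90*(s - 6)**2).
Integrate each term; A/(s−a) gives A·log|s−a|; A/(s−a)² gives −A/(s−a).

7003*log(s - 6)/8100 - 65*log(s - 5)/72 - 71*log(s + 3)/648 + 133*log(s + 4)/900 + 127/(90*s - 540) + C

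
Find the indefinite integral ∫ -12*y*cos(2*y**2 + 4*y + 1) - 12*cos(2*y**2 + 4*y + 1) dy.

-3*sin(2*y**2 + 4*y + 1) + C

Let u = 2*y**2 + 4*y + 1, so du = (4*y + 4) dy.
Rewriting, the integral becomes -3·∫ cos(u) du = -3·sin(u).
Substituting back, u = 2*y**2 + 4*y + 1.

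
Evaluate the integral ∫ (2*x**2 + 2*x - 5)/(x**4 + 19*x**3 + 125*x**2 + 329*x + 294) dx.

-log(x + 2)/25 - 7*log(x + 3)/16 + 191*log(x + 7)/400 - 79/(20*x + 140) + C

Factor the denominator: (x + 2)*(x + 3)*(x + 7)**2.
Partial-fraction decomposition: 191/(400*(x + 7)) + 79/(20*(x + 7)**2) - 7/(16*(x + 3)) - 1/(25*(x + 2)).
Integrate each term; A/(x−a) gives A·log|x−a|; A/(x−a)² gives −A/(x−a).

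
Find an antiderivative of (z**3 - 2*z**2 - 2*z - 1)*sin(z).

Use integration by parts with u = z**3 - 2*z**2 - 2*z - 1, dv = sin(z) dz, so v = -cos(z).
Apply parts 3 times (tabular method): alternate signs, differentiate u down to 0, integrate dv up.

-z**3*cos(z) + 3*z**2*sin(z) + 2*z**2*cos(z) - 4*z*sin(z) + 8*z*cos(z) - 8*sin(z) - 3*cos(z) + C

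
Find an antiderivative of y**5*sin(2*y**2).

-y**4*cos(2*y**2)/4 + y**2*sin(2*y**2)/4 + cos(2*y**2)/8 + C

Let u = y², du = 2y dy; rewrite as (1/2)∫ u^2·sin(2u) du.
Now integrate by parts 2 times.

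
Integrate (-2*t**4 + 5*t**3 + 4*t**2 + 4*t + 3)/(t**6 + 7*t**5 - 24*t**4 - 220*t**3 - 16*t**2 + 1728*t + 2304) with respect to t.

Factor the denominator: (t - 4)**2*(t + 2)*(t + 3)*(t + 4)*(t + 6).
Partial-fraction decomposition: 1183/(800*(t + 6)) - 781/(256*(t + 4)) + 90/(49*(t + 3)) - 61/(288*(t + 2)) - 149299/(2822400*(t - 4)) - 109/(3360*(t - 4)**2).
Integrate each term; A/(t−a) gives A·log|t−a|; A/(t−a)² gives −A/(t−a).

-149299*log(t - 4)/2822400 - 61*log(t + 2)/288 + 90*log(t + 3)/49 - 781*log(t + 4)/256 + 1183*log(t + 6)/800 + 109/(3360*t - 13440) + C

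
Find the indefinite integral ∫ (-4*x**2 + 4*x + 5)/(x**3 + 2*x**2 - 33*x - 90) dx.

-115*log(x - 6)/99 + 43*log(x + 3)/18 - 115*log(x + 5)/22 + C

Factor the denominator: (x - 6)*(x + 3)*(x + 5).
Partial-fraction decomposition: -115/(22*(x + 5)) + 43/(18*(x + 3)) - 115/(99*(x - 6)).
Integrate each term: A/(x−a) contributes A·log|x−a|.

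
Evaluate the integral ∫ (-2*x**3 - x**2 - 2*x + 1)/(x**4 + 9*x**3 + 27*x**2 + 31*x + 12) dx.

Factor the denominator: (x + 1)**2*(x + 3)*(x + 4).
Partial-fraction decomposition: -121/(9*(x + 4)) + 13/(x + 3) - 14/(9*(x + 1)) + 2/(3*(x + 1)**2).
Integrate each term; A/(x−a) gives A·log|x−a|; A/(x−a)² gives −A/(x−a).

-14*log(x + 1)/9 + 13*log(x + 3) - 121*log(x + 4)/9 - 2/(3*x + 3) + C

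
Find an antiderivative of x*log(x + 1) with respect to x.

x**2*log(x + 1)/2 - x**2/4 + x/2 - log(x + 1)/2 + C

Use integration by parts with u = log(x + 1), dv = x dx.
Then du = 1/(x + 1) dx and v = x**2/2.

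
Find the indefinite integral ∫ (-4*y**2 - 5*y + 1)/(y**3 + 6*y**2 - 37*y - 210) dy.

Factor the denominator: (y - 6)*(y + 5)*(y + 7).
Partial-fraction decomposition: -80/(13*(y + 7)) + 37/(11*(y + 5)) - 173/(143*(y - 6)).
Integrate each term: A/(y−a) contributes A·log|y−a|.

-173*log(y - 6)/143 + 37*log(y + 5)/11 - 80*log(y + 7)/13 + C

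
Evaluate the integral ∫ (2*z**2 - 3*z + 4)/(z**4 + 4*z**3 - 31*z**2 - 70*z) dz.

Factor the denominator: z*(z - 5)*(z + 2)*(z + 7).
Partial-fraction decomposition: -41/(140*(z + 7)) + 9/(35*(z + 2)) + 13/(140*(z - 5)) - 2/(35*z).
Integrate each term: A/(z−a) contributes A·log|z−a|.

-2*log(z)/35 + 13*log(z - 5)/140 + 9*log(z + 2)/35 - 41*log(z + 7)/140 + C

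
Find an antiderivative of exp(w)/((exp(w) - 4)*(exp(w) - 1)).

log(exp(w) - 4)/3 - log(exp(w) - 1)/3 + C

Let u = e^w, du = e^w dw.
The integral becomes ∫ du/((u-1)(u-4)); decompose into partial fractions.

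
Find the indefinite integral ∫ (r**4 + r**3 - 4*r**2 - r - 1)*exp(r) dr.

Use integration by parts with u = r**4 + r**3 - 4*r**2 - r - 1, dv = exp(r) dr, so v = exp(r).
Apply parts 4 times (tabular method): alternate signs, differentiate u down to 0, integrate dv up.

(r**4 - 3*r**3 + 5*r**2 - 11*r + 10)*exp(r) + C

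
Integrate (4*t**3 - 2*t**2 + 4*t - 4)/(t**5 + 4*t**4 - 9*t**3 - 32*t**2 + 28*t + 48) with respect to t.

Factor the denominator: (t - 2)**2*(t + 1)*(t + 3)*(t + 4).
Partial-fraction decomposition: -77/(27*(t + 4)) + 71/(25*(t + 3)) - 7/(27*(t + 1)) + 61/(225*(t - 2)) + 14/(45*(t - 2)**2).
Integrate each term; A/(t−a) gives A·log|t−a|; A/(t−a)² gives −A/(t−a).

61*log(t - 2)/225 - 7*log(t + 1)/27 + 71*log(t + 3)/25 - 77*log(t + 4)/27 - 14/(45*t - 90) + C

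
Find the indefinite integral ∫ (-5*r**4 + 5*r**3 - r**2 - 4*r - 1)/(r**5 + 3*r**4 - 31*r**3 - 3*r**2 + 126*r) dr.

-log(r)/126 - 3451*log(r - 3)/2250 + 117*log(r + 2)/250 - 6871*log(r + 7)/1750 + 146/(75*r - 225) + C

Factor the denominator: r*(r - 3)**2*(r + 2)*(r + 7).
Partial-fraction decomposition: -6871/(1750*(r + 7)) + 117/(250*(r + 2)) - 3451/(2250*(r - 3)) - 146/(75*(r - 3)**2) - 1/(126*r).
Integrate each term; A/(r−a) gives A·log|r−a|; A/(r−a)² gives −A/(r−a).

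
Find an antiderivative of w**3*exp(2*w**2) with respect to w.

Let u = w², du = 2w dw; rewrite as (1/2)∫ u^1·exp(2u) du.
Now integrate by parts 1 time.

(2*w**2 - 1)*exp(2*w**2)/8 + C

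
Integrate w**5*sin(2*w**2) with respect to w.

Let u = w², du = 2w dw; rewrite as (1/2)∫ u^2·sin(2u) du.
Now integrate by parts 2 times.

-w**4*cos(2*w**2)/4 + w**2*sin(2*w**2)/4 + cos(2*w**2)/8 + C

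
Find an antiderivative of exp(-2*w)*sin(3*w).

-2*exp(-2*w)*sin(3*w)/13 - 3*exp(-2*w)*cos(3*w)/13 + C

Let I denote the integral. Integrate by parts with u = sin(3*w), dv = exp(-2*w) dw, so v = -exp(-2*w)/2: I = -exp(-2*w)*sin(3*w)/2 + (3/2)·∫ exp(-2*w)*cos(3*w) dw.
Apply parts again with u = cos(3*w), dv = exp(-2*w) dw: ∫ exp(-2*w)*cos(3*w) dw = -exp(-2*w)*cos(3*w)/2 − (3/2)·I. Substituting back brings back I: I = -exp(-2*w)*sin(3*w)/2 - 3*exp(-2*w)*cos(3*w)/4 − (9/4)·I.
Solving for I: (1 + 9/4)·I equals the remaining terms, so I = (4/13)·(-exp(-2*w)*sin(3*w)/2 - 3*exp(-2*w)*cos(3*w)/4).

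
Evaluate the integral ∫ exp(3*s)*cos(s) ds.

exp(3*s)*sin(s)/10 + 3*exp(3*s)*cos(s)/10 + C

Let I denote the integral. Integrate by parts with u = cos(s), dv = exp(3*s) ds, so v = exp(3*s)/3: I = exp(3*s)*cos(s)/3 + (1/3)·∫ exp(3*s)*sin(s) ds.
Apply parts again with u = sin(s), dv = exp(3*s) ds: ∫ exp(3*s)*sin(s) ds = exp(3*s)*sin(s)/3 − (1/3)·I. Substituting back brings back I: I = exp(3*s)*sin(s)/9 + exp(3*s)*cos(s)/3 − (1/9)·I.
Solving for I: (1 + 1/9)·I equals the remaining terms, so I = (9/10)·(exp(3*s)*sin(s)/9 + exp(3*s)*cos(s)/3).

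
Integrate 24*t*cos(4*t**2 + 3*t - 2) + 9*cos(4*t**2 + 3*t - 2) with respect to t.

Let u = 4*t**2 + 3*t - 2, so du = (8*t + 3) dt.
Rewriting, the integral becomes 3·∫ cos(u) du = 3·sin(u).
Substituting back, u = 4*t**2 + 3*t - 2.

3*sin(4*t**2 + 3*t - 2) + C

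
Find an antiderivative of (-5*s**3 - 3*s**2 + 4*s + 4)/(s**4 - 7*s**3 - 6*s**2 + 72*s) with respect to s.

log(s)/18 - 290*log(s - 6)/27 + 87*log(s - 4)/14 - 100*log(s + 3)/189 + C

Factor the denominator: s*(s - 6)*(s - 4)*(s + 3).
Partial-fraction decomposition: -100/(189*(s + 3)) + 87/(14*(s - 4)) - 290/(27*(s - 6)) + 1/(18*s).
Integrate each term: A/(s−a) contributes A·log|s−a|.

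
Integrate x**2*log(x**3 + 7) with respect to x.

x**3*log(x**3 + 7)/3 - x**3/3 + 7*log(x**3 + 7)/3 + C

Let u = x**3 + 7, so du = (3*x**2) dx.
The integral becomes (1/3)·∫ log(u) du; integrate by parts with u′=log(u), dv′=du.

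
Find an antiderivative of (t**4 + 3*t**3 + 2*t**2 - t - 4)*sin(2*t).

Use integration by parts with u = t**4 + 3*t**3 + 2*t**2 - t - 4, dv = sin(2*t) dt, so v = -cos(2*t)/2.
Apply parts 4 times (tabular method): alternate signs, differentiate u down to 0, integrate dv up.

-t**4*cos(2*t)/2 + t**3*sin(2*t) - 3*t**3*cos(2*t)/2 + 9*t**2*sin(2*t)/4 + t**2*cos(2*t)/2 - t*sin(2*t)/2 + 11*t*cos(2*t)/4 - 11*sin(2*t)/8 + 7*cos(2*t)/4 + C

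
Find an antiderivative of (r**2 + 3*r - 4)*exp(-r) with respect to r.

(-r**2 - 5*r - 1)*exp(-r) + C

Use integration by parts with u = r**2 + 3*r - 4, dv = exp(-r) dr, so v = -exp(-r).
Apply parts 2 times (tabular method): alternate signs, differentiate u down to 0, integrate dv up.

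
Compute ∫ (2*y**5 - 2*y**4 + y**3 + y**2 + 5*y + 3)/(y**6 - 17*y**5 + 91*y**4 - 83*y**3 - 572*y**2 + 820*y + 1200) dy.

13245*log(y - 6)/112 - 26161*log(y - 5)/294 - 1639*log(y - 4)/60 - log(y + 1)/210 + 107*log(y + 2)/2352 + 863/(7*y - 35) + C

Factor the denominator: (y - 6)*(y - 5)**2*(y - 4)*(y + 1)*(y + 2).
Partial-fraction decomposition: 107/(2352*(y + 2)) - 1/(210*(y + 1)) - 1639/(60*(y - 4)) - 26161/(294*(y - 5)) - 863/(7*(y - 5)**2) + 13245/(112*(y - 6)).
Integrate each term; A/(y−a) gives A·log|y−a|; A/(y−a)² gives −A/(y−a).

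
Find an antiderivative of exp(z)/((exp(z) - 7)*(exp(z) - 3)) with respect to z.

Let u = e^z, du = e^z dz.
The integral becomes ∫ du/((u-7)(u-3)); decompose into partial fractions.

log(exp(z) - 7)/4 - log(exp(z) - 3)/4 + C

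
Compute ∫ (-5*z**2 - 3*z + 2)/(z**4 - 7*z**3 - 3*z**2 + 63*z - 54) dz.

Factor the denominator: (z - 6)*(z - 3)*(z - 1)*(z + 3).
Partial-fraction decomposition: 17/(108*(z + 3)) - 3/(20*(z - 1)) + 13/(9*(z - 3)) - 196/(135*(z - 6)).
Integrate each term: A/(z−a) contributes A·log|z−a|.

-196*log(z - 6)/135 + 13*log(z - 3)/9 - 3*log(z - 1)/20 + 17*log(z + 3)/108 + C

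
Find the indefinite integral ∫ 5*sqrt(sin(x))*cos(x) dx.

Let u = sin(x), so du = (cos(x)) dx.
Rewriting, the integral becomes 5·∫ √u du = 5·(2/3)u^(3/2).
Substituting back, u = sin(x).

10*sin(x)**(3/2)/3 + C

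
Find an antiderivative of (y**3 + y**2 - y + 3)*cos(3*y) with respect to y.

y**3*sin(3*y)/3 + y**2*sin(3*y)/3 + y**2*cos(3*y)/3 - 5*y*sin(3*y)/9 + 2*y*cos(3*y)/9 + 25*sin(3*y)/27 - 5*cos(3*y)/27 + C

Use integration by parts with u = y**3 + y**2 - y + 3, dv = cos(3*y) dy, so v = sin(3*y)/3.
Apply parts 3 times (tabular method): alternate signs, differentiate u down to 0, integrate dv up.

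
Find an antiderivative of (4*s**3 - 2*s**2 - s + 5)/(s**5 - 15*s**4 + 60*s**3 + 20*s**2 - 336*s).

Factor the denominator: s*(s - 7)*(s - 6)*(s - 4)*(s + 2).
Partial-fraction decomposition: -11/(288*(s + 2)) + 25/(16*(s - 4)) - 791/(96*(s - 6)) + 424/(63*(s - 7)) - 5/(336*s).
Integrate each term: A/(s−a) contributes A·log|s−a|.

-5*log(s)/336 + 424*log(s - 7)/63 - 791*log(s - 6)/96 + 25*log(s - 4)/16 - 11*log(s + 2)/288 + C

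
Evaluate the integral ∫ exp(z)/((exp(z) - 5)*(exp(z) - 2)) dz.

Let u = e^z, du = e^z dz.
The integral becomes ∫ du/((u-2)(u-5)); decompose into partial fractions.

log(exp(z) - 5)/3 - log(exp(z) - 2)/3 + C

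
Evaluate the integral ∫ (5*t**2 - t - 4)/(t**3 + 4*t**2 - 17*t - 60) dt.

Factor the denominator: (t - 4)*(t + 3)*(t + 5).
Partial-fraction decomposition: 7/(t + 5) - 22/(7*(t + 3)) + 8/(7*(t - 4)).
Integrate each term: A/(t−a) contributes A·log|t−a|.

8*log(t - 4)/7 - 22*log(t + 3)/7 + 7*log(t + 5) + C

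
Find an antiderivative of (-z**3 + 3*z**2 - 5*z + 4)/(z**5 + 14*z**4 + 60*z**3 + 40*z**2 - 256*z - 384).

Factor the denominator: (z - 2)*(z + 2)*(z + 4)**2*(z + 6).
Partial-fraction decomposition: 179/(64*(z + 6)) - 163/(72*(z + 4)) + 17/(3*(z + 4)**2) - 17/(32*(z + 2)) - 1/(576*(z - 2)).
Integrate each term; A/(z−a) gives A·log|z−a|; A/(z−a)² gives −A/(z−a).

-log(z - 2)/576 - 17*log(z + 2)/32 - 163*log(z + 4)/72 + 179*log(z + 6)/64 - 17/(3*z + 12) + C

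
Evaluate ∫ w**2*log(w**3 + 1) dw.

Let u = w**3 + 1, so du = (3*w**2) dw.
The integral becomes (1/3)·∫ log(u) du; integrate by parts with u′=log(u), dv′=du.

w**3*log(w**3 + 1)/3 - w**3/3 + log(w**3 + 1)/3 + C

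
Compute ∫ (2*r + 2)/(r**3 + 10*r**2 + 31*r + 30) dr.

Factor the denominator: (r + 2)*(r + 3)*(r + 5).
Partial-fraction decomposition: -4/(3*(r + 5)) + 2/(r + 3) - 2/(3*(r + 2)).
Integrate each term: A/(r−a) contributes A·log|r−a|.

-2*log(r + 2)/3 + 2*log(r + 3) - 4*log(r + 5)/3 + C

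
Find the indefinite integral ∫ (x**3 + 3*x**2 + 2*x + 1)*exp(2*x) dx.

(4*x**3 + 6*x**2 + 2*x + 3)*exp(2*x)/8 + C

Use integration by parts with u = x**3 + 3*x**2 + 2*x + 1, dv = exp(2*x) dx, so v = exp(2*x)/2.
Apply parts 3 times (tabular method): alternate signs, differentiate u down to 0, integrate dv up.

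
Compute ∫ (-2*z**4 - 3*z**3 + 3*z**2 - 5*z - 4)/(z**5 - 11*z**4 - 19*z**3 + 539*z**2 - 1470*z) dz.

Factor the denominator: z*(z - 7)*(z - 6)*(z - 5)*(z + 7).
Partial-fraction decomposition: -3595/(15288*(z + 7)) - 1579/(120*(z - 5)) + 1583/(39*(z - 6)) - 5723/(196*(z - 7)) + 2/(735*z).
Integrate each term: A/(z−a) contributes A·log|z−a|.

2*log(z)/735 - 5723*log(z - 7)/196 + 1583*log(z - 6)/39 - 1579*log(z - 5)/120 - 3595*log(z + 7)/15288 + C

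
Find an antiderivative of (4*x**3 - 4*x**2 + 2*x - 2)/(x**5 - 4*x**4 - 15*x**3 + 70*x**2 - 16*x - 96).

Factor the denominator: (x - 4)*(x - 3)*(x - 2)*(x + 1)*(x + 4).
Partial-fraction decomposition: -55/(168*(x + 4)) + 1/(15*(x + 1)) + 1/(2*(x - 2)) - 19/(7*(x - 3)) + 99/(40*(x - 4)).
Integrate each term: A/(x−a) contributes A·log|x−a|.

99*log(x - 4)/40 - 19*log(x - 3)/7 + log(x - 2)/2 + log(x + 1)/15 - 55*log(x + 4)/168 + C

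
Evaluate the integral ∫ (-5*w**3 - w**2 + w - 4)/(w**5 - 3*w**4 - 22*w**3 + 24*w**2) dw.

Factor the denominator: w**2*(w - 6)*(w - 1)*(w + 4).
Partial-fraction decomposition: 37/(100*(w + 4)) + 9/(25*(w - 1)) - 557/(900*(w - 6)) - 1/(9*w) - 1/(6*w**2).
Integrate each term; A/(w−a) gives A·log|w−a|; A/(w−a)² gives −A/(w−a).

-log(w)/9 - 557*log(w - 6)/900 + 9*log(w - 1)/25 + 37*log(w + 4)/100 + 1/(6*w) + C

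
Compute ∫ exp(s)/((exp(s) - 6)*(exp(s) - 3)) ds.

Let u = e^s, du = e^s ds.
The integral becomes ∫ du/((u-6)(u-3)); decompose into partial fractions.

log(exp(s) - 6)/3 - log(exp(s) - 3)/3 + C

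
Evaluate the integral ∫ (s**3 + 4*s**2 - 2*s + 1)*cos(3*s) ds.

s**3*sin(3*s)/3 + 4*s**2*sin(3*s)/3 + s**2*cos(3*s)/3 - 8*s*sin(3*s)/9 + 8*s*cos(3*s)/9 + sin(3*s)/27 - 8*cos(3*s)/27 + C

Use integration by parts with u = s**3 + 4*s**2 - 2*s + 1, dv = cos(3*s) ds, so v = sin(3*s)/3.
Apply parts 3 times (tabular method): alternate signs, differentiate u down to 0, integrate dv up.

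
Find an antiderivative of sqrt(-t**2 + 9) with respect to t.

t*sqrt(-t**2 + 9)/2 + 9*asin(t/3)/2 + C

Substitute t = 3·sin(θ), so dt = 3·cos(θ) dθ and the radical becomes sqrt(-t**2 + 9) = 3·cos(θ) by the Pythagorean identity.
Integrate the resulting trig expression in θ, then back-substitute θ = asin(t/3), sin(θ) = t/3, cos(θ) = sqrt(-t**2 + 9)/3 (absorbing any constant into C).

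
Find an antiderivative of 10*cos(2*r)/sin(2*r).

Let u = sin(2*r), so du = (2*cos(2*r)) dr.
Rewriting, the integral becomes 5·∫ 1/u du = 5·log(u).
Substituting back, u = sin(2*r).

5*log(sin(2*r)) + C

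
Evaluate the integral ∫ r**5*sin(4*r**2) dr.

-r**4*cos(4*r**2)/8 + r**2*sin(4*r**2)/16 + cos(4*r**2)/64 + C

Let u = r², du = 2r dr; rewrite as (1/2)∫ u^2·sin(4u) du.
Now integrate by parts 2 times.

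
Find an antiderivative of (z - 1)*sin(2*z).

-z*cos(2*z)/2 + sin(2*z)/4 + cos(2*z)/2 + C

Use integration by parts with u = z - 1, dv = sin(2*z) dz, so v = -cos(2*z)/2.
Apply parts 1 times (tabular method): alternate signs, differentiate u down to 0, integrate dv up.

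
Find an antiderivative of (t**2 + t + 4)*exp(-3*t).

Use integration by parts with u = t**2 + t + 4, dv = exp(-3*t) dt, so v = -exp(-3*t)/3.
Apply parts 2 times (tabular method): alternate signs, differentiate u down to 0, integrate dv up.

(-9*t**2 - 15*t - 41)*exp(-3*t)/27 + C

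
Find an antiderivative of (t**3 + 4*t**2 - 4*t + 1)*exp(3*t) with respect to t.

(t**3 + 3*t**2 - 6*t + 3)*exp(3*t)/3 + C

Use integration by parts with u = t**3 + 4*t**2 - 4*t + 1, dv = exp(3*t) dt, so v = exp(3*t)/3.
Apply parts 3 times (tabular method): alternate signs, differentiate u down to 0, integrate dv up.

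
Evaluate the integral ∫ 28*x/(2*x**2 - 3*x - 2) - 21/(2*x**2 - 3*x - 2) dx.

Let u = 2*x**2 - 3*x - 2, so du = (4*x - 3) dx.
Rewriting, the integral becomes 7·∫ 1/u du = 7·log(u).
Substituting back, u = 2*x**2 - 3*x - 2.

7*log(2*x**2 - 3*x - 2) + C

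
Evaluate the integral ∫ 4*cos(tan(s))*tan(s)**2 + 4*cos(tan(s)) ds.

4*sin(tan(s)) + C

Let u = tan(s), so du = (tan(s)**2 + 1) ds.
Rewriting, the integral becomes 4·∫ cos(u) du = 4·sin(u).
Substituting back, u = tan(s).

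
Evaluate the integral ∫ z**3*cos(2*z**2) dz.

z**2*sin(2*z**2)/4 + cos(2*z**2)/8 + C

Let u = z², du = 2z dz; rewrite as (1/2)∫ u^1·cos(2u) du.
Now integrate by parts 1 time.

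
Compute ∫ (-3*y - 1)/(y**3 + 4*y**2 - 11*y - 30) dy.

Factor the denominator: (y - 3)*(y + 2)*(y + 5).
Partial-fraction decomposition: 7/(12*(y + 5)) - 1/(3*(y + 2)) - 1/(4*(y - 3)).
Integrate each term: A/(y−a) contributes A·log|y−a|.

-log(y - 3)/4 - log(y + 2)/3 + 7*log(y + 5)/12 + C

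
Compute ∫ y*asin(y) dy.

Use integration by parts with u = arcsin(y), dv = y dy.
Then du = 1/sqrt(-y**2 + 1) dy.

y**2*asin(y)/2 + y*sqrt(-y**2 + 1)/4 - asin(y)/4 + C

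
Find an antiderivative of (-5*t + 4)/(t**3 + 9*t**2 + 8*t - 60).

-3*log(t - 2)/28 - 29*log(t + 5)/7 + 17*log(t + 6)/4 + C

Factor the denominator: (t - 2)*(t + 5)*(t + 6).
Partial-fraction decomposition: 17/(4*(t + 6)) - 29/(7*(t + 5)) - 3/(28*(t - 2)).
Integrate each term: A/(t−a) contributes A·log|t−a|.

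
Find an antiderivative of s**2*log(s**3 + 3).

Let u = s**3 + 3, so du = (3*s**2) ds.
The integral becomes (1/3)·∫ log(u) du; integrate by parts with u′=log(u), dv′=du.

s**3*log(s**3 + 3)/3 - s**3/3 + log(s**3 + 3) + C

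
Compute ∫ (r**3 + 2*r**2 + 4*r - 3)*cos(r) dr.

Use integration by parts with u = r**3 + 2*r**2 + 4*r - 3, dv = cos(r) dr, so v = sin(r).
Apply parts 3 times (tabular method): alternate signs, differentiate u down to 0, integrate dv up.

r**3*sin(r) + 2*r**2*sin(r) + 3*r**2*cos(r) - 2*r*sin(r) + 4*r*cos(r) - 7*sin(r) - 2*cos(r) + C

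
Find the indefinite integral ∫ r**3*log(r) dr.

r**4*log(r)/4 - r**4/16 + C

Use integration by parts with u = log(r), dv = r**3 dr.
Then du = 1/r dr and v = r**4/4.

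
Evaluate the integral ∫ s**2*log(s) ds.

s**3*log(s)/3 - s**3/9 + C

Use integration by parts with u = log(s), dv = s**2 ds.
Then du = 1/s ds and v = s**3/3.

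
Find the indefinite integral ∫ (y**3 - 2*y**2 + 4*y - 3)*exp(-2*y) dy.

(-4*y**3 + 2*y**2 - 14*y + 5)*exp(-2*y)/8 + C

Use integration by parts with u = y**3 - 2*y**2 + 4*y - 3, dv = exp(-2*y) dy, so v = -exp(-2*y)/2.
Apply parts 3 times (tabular method): alternate signs, differentiate u down to 0, integrate dv up.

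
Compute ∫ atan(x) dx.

x*atan(x) - log(x**2 + 1)/2 + C

Use integration by parts with u = arctan(x), dv = dx.
Then du = 1/(x**2 + 1) dx.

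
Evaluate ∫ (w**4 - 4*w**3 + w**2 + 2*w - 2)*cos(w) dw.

w**4*sin(w) - 4*w**3*sin(w) + 4*w**3*cos(w) - 11*w**2*sin(w) - 12*w**2*cos(w) + 26*w*sin(w) - 22*w*cos(w) + 20*sin(w) + 26*cos(w) + C

Use integration by parts with u = w**4 - 4*w**3 + w**2 + 2*w - 2, dv = cos(w) dw, so v = sin(w).
Apply parts 4 times (tabular method): alternate signs, differentiate u down to 0, integrate dv up.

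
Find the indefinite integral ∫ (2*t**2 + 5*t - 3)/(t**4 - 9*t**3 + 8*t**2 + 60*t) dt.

Factor the denominator: t*(t - 6)*(t - 5)*(t + 2).
Partial-fraction decomposition: 5/(112*(t + 2)) - 72/(35*(t - 5)) + 33/(16*(t - 6)) - 1/(20*t).
Integrate each term: A/(t−a) contributes A·log|t−a|.

-log(t)/20 + 33*log(t - 6)/16 - 72*log(t - 5)/35 + 5*log(t + 2)/112 + C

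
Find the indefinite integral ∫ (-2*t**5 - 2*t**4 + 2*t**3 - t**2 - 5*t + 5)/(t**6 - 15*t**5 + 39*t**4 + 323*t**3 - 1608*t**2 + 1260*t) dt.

log(t)/252 - 4201*log(t - 7)/56 + 7962737*log(t - 6)/108900 + log(t - 1)/300 - 317*log(t + 5)/2904 - 17773/(330*t - 1980) + C

Factor the denominator: t*(t - 7)*(t - 6)**2*(t - 1)*(t + 5).
Partial-fraction decomposition: -317/(2904*(t + 5)) + 1/(300*(t - 1)) + 7962737/(108900*(t - 6)) + 17773/(330*(t - 6)**2) - 4201/(56*(t - 7)) + 1/(252*t).
Integrate each term; A/(t−a) gives A·log|t−a|; A/(t−a)² gives −A/(t−a).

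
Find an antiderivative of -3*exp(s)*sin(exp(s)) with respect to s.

3*cos(exp(s)) + C

Let u = exp(s), so du = (exp(s)) ds.
Rewriting, the integral becomes -3·∫ sin(u) du = -3·-cos(u).
Substituting back, u = exp(s).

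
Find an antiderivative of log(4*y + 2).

Use integration by parts with u = log(4*y + 2), dv = dy.
Then du = 4/(4*y + 2) dy and v = y.

y*log(4*y + 2) - y + log(2*y + 1)/2 + C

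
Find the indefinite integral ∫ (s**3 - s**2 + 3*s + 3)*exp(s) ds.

Use integration by parts with u = s**3 - s**2 + 3*s + 3, dv = exp(s) ds, so v = exp(s).
Apply parts 3 times (tabular method): alternate signs, differentiate u down to 0, integrate dv up.

(s**3 - 4*s**2 + 11*s - 8)*exp(s) + C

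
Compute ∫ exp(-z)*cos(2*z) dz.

2*exp(-z)*sin(2*z)/5 - exp(-z)*cos(2*z)/5 + C

Let I denote the integral. Integrate by parts with u = cos(2*z), dv = exp(-z) dz, so v = -exp(-z): I = -exp(-z)*cos(2*z) − 2·∫ exp(-z)*sin(2*z) dz.
Apply parts again with u = sin(2*z), dv = exp(-z) dz: ∫ exp(-z)*sin(2*z) dz = -exp(-z)*sin(2*z) + 2·I. Substituting back brings back I: I = 2*exp(-z)*sin(2*z) - exp(-z)*cos(2*z) − 4·I.
Solving for I: (1 + 4)·I equals the remaining terms, so I = (1/5)·(2*exp(-z)*sin(2*z) - exp(-z)*cos(2*z)).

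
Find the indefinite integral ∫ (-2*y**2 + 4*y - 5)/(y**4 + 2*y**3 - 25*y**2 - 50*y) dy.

log(y)/10 - log(y - 5)/10 - log(y + 2)/2 + log(y + 5)/2 + C

Factor the denominator: y*(y - 5)*(y + 2)*(y + 5).
Partial-fraction decomposition: 1/(2*(y + 5)) - 1/(2*(y + 2)) - 1/(10*(y - 5)) + 1/(10*y).
Integrate each term: A/(y−a) contributes A·log|y−a|.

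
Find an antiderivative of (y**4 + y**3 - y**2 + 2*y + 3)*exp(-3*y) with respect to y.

(-27*y**4 - 63*y**3 - 36*y**2 - 78*y - 107)*exp(-3*y)/81 + C

Use integration by parts with u = y**4 + y**3 - y**2 + 2*y + 3, dv = exp(-3*y) dy, so v = -exp(-3*y)/3.
Apply parts 4 times (tabular method): alternate signs, differentiate u down to 0, integrate dv up.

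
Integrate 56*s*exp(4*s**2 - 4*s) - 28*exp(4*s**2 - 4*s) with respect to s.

Let u = 4*s**2 - 4*s, so du = (8*s - 4) ds.
Rewriting, the integral becomes 7·∫ e^u du = 7·e^u.
Substituting back, u = 4*s**2 - 4*s.

7*exp(4*s**2 - 4*s) + C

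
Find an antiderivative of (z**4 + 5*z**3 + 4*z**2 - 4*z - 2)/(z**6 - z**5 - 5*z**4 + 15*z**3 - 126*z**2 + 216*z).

-log(z)/108 + 17*log(z - 3)/27 - 31*log(z - 2)/78 - log(z + 4)/300 - 1927*log(z**2 + 9)/17550 - 314*atan(z/3)/8775 + C

Factor the denominator: z*(z - 3)*(z - 2)*(z + 4)*(z**2 + 9).
Partial-fraction decomposition: -(1927*z + 942)/(8775*(z**2 + 9)) - 1/(300*(z + 4)) - 31/(78*(z - 2)) + 17/(27*(z - 3)) - 1/(108*z).
Integrate each term; A/(z−a) gives A·log|z−a|; the (Bz+D)/(z²+p²) term gives a log and an atan.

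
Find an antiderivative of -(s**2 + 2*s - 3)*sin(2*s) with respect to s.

Use integration by parts with u = s**2 + 2*s - 3, dv = -sin(2*s) ds, so v = cos(2*s)/2.
Apply parts 2 times (tabular method): alternate signs, differentiate u down to 0, integrate dv up.

s**2*cos(2*s)/2 - s*sin(2*s)/2 + s*cos(2*s) - sin(2*s)/2 - 7*cos(2*s)/4 + C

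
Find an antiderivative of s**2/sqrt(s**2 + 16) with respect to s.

Substitute s = 4·tan(θ), so ds = 4·sec(θ)^2 dθ and the radical becomes sqrt(s**2 + 16) = 4·sec(θ) by the Pythagorean identity.
Integrate the resulting trig expression in θ, then back-substitute tan(θ) = s/4, sec(θ) = sqrt(s**2 + 16)/4 (absorbing any constant into C).

s*sqrt(s**2 + 16)/2 - 8*log(s + sqrt(s**2 + 16)) + C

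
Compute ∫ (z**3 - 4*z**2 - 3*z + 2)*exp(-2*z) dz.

(-4*z**3 + 10*z**2 + 22*z + 3)*exp(-2*z)/8 + C

Use integration by parts with u = z**3 - 4*z**2 - 3*z + 2, dv = exp(-2*z) dz, so v = -exp(-2*z)/2.
Apply parts 3 times (tabular method): alternate signs, differentiate u down to 0, integrate dv up.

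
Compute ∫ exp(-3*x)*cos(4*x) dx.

4*exp(-3*x)*sin(4*x)/25 - 3*exp(-3*x)*cos(4*x)/25 + C

Let I denote the integral. Integrate by parts with u = cos(4*x), dv = exp(-3*x) dx, so v = -exp(-3*x)/3: I = -exp(-3*x)*cos(4*x)/3 − (4/3)·∫ exp(-3*x)*sin(4*x) dx.
Apply parts again with u = sin(4*x), dv = exp(-3*x) dx: ∫ exp(-3*x)*sin(4*x) dx = -exp(-3*x)*sin(4*x)/3 + (4/3)·I. Substituting back brings back I: I = 4*exp(-3*x)*sin(4*x)/9 - exp(-3*x)*cos(4*x)/3 − (16/9)·I.
Solving for I: (1 + 16/9)·I equals the remaining terms, so I = (9/25)·(4*exp(-3*x)*sin(4*x)/9 - exp(-3*x)*cos(4*x)/3).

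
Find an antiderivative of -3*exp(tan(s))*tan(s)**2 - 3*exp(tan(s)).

-3*exp(tan(s)) + C

Let u = tan(s), so du = (tan(s)**2 + 1) ds.
Rewriting, the integral becomes -3·∫ e^u du = -3·e^u.
Substituting back, u = tan(s).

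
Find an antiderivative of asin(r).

Use integration by parts with u = arcsin(r), dv = dr.
Then du = 1/sqrt(-r**2 + 1) dr.

r*asin(r) + sqrt(-r**2 + 1) + C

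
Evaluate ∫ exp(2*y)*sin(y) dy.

2*exp(2*y)*sin(y)/5 - exp(2*y)*cos(y)/5 + C

Let I denote the integral. Integrate by parts with u = sin(y), dv = exp(2*y) dy, so v = exp(2*y)/2: I = exp(2*y)*sin(y)/2 − (1/2)·∫ exp(2*y)*cos(y) dy.
Apply parts again with u = cos(y), dv = exp(2*y) dy: ∫ exp(2*y)*cos(y) dy = exp(2*y)*cos(y)/2 + (1/2)·I. Substituting back brings back I: I = exp(2*y)*sin(y)/2 - exp(2*y)*cos(y)/4 − (1/4)·I.
Solving for I: (1 + 1/4)·I equals the remaining terms, so I = (4/5)·(exp(2*y)*sin(y)/2 - exp(2*y)*cos(y)/4).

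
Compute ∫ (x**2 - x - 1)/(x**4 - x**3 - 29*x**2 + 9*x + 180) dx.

Factor the denominator: (x - 5)*(x - 3)*(x + 3)*(x + 4).
Partial-fraction decomposition: -19/(63*(x + 4)) + 11/(48*(x + 3)) - 5/(84*(x - 3)) + 19/(144*(x - 5)).
Integrate each term: A/(x−a) contributes A·log|x−a|.

19*log(x - 5)/144 - 5*log(x - 3)/84 + 11*log(x + 3)/48 - 19*log(x + 4)/63 + C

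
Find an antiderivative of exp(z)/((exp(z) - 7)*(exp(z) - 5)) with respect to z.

log(exp(z) - 7)/2 - log(exp(z) - 5)/2 + C

Let u = e^z, du = e^z dz.
The integral becomes ∫ du/((u-7)(u-5)); decompose into partial fractions.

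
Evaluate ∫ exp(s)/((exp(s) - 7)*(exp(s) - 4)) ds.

log(exp(s) - 7)/3 - log(exp(s) - 4)/3 + C

Let u = e^s, du = e^s ds.
The integral becomes ∫ du/((u-4)(u-7)); decompose into partial fractions.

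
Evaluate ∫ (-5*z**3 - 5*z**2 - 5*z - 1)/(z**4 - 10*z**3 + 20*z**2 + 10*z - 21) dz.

Factor the denominator: (z - 7)*(z - 3)*(z - 1)*(z + 1).
Partial-fraction decomposition: -1/(16*(z + 1)) - 2/(3*(z - 1)) + 49/(8*(z - 3)) - 499/(48*(z - 7)).
Integrate each term: A/(z−a) contributes A·log|z−a|.

-499*log(z - 7)/48 + 49*log(z - 3)/8 - 2*log(z - 1)/3 - log(z + 1)/16 + C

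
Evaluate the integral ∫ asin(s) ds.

s*asin(s) + sqrt(-s**2 + 1) + C

Use integration by parts with u = arcsin(s), dv = ds.
Then du = 1/sqrt(-s**2 + 1) ds.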